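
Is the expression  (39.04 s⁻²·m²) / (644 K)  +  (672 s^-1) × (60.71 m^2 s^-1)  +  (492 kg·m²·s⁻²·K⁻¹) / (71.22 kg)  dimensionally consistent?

No

Expand each in SI base units:
  (39.04 s⁻²·m²) / (644 K):  [m²·s⁻²] / [K] = m²·s⁻²·K⁻¹
  (672 s^-1) × (60.71 m^2 s^-1):  [s⁻¹] · [m²·s⁻¹] = m²·s⁻²
  (492 kg·m²·s⁻²·K⁻¹) / (71.22 kg):  [kg·m²·s⁻²·K⁻¹] / [kg] = m²·s⁻²·K⁻¹
The terms do not share a single dimension (m²·s⁻² vs m²·s⁻²·K⁻¹).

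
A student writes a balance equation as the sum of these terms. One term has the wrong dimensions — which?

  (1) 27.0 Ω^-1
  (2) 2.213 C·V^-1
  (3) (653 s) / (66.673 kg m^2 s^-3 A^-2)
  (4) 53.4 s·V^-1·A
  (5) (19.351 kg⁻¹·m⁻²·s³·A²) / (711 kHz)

(1)

Dimensions:
  (1) Ω⁻¹ = (V·A⁻¹)⁻¹ = kg⁻¹·m⁻²·s³·A²
  (2) C·V⁻¹ = s·A·(J·C⁻¹)⁻¹ = kg⁻¹·m⁻²·s⁴·A²
  (3) [s] / [kg·m²·s⁻³·A⁻²] = kg⁻¹·m⁻²·s⁴·A²
  (4) A·s·V⁻¹ = A·s·(J·C⁻¹)⁻¹ = kg⁻¹·m⁻²·s⁴·A²
  (5) [kg⁻¹·m⁻²·s³·A²] / [s⁻¹] = kg⁻¹·m⁻²·s⁴·A²
All reduce to kg⁻¹·m⁻²·s⁴·A² except (1), which is kg⁻¹·m⁻²·s³·A².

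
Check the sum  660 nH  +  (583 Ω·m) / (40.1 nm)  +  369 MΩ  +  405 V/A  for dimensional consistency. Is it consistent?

No

Dimensions:
  660 nH:  H = V·s·A⁻¹ = kg·m²·s⁻²·A⁻²
  (583 Ω·m) / (40.1 nm):  [kg·m³·s⁻³·A⁻²] / [m] = kg·m²·s⁻³·A⁻²
  369 MΩ:  Ω = V·A⁻¹ = kg·m²·s⁻³·A⁻²
  405 V/A:  V·A⁻¹ = J·C⁻¹·A⁻¹ = kg·m²·s⁻³·A⁻²
The terms do not share a single dimension (kg·m²·s⁻²·A⁻² vs kg·m²·s⁻³·A⁻²).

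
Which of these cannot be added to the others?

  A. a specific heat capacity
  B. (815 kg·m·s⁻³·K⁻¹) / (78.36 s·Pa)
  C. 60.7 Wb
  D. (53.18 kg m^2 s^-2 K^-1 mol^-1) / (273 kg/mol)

C.

Reduce each to base SI dimensions:
  A. [specific heat capacity] = m²·s⁻²·K⁻¹
  B. [kg·m·s⁻³·K⁻¹] / [kg·m⁻¹·s⁻¹] = m²·s⁻²·K⁻¹
  C. Wb = V·s = kg·m²·s⁻²·A⁻¹
  D. [kg·m²·s⁻²·K⁻¹·mol⁻¹] / [kg·mol⁻¹] = m²·s⁻²·K⁻¹
All reduce to m²·s⁻²·K⁻¹ except C., which is kg·m²·s⁻²·A⁻¹.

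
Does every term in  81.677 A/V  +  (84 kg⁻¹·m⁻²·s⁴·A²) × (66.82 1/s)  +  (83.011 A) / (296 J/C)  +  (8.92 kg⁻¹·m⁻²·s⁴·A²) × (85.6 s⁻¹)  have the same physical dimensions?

Yes

Expand each in SI base units:
  81.677 A/V:  A·V⁻¹ = A·(J·C⁻¹)⁻¹ = kg⁻¹·m⁻²·s³·A²
  (84 kg⁻¹·m⁻²·s⁴·A²) × (66.82 1/s):  [kg⁻¹·m⁻²·s⁴·A²] · [s⁻¹] = kg⁻¹·m⁻²·s³·A²
  (83.011 A) / (296 J/C):  [A] / [kg·m²·s⁻³·A⁻¹] = kg⁻¹·m⁻²·s³·A²
  (8.92 kg⁻¹·m⁻²·s⁴·A²) × (85.6 s⁻¹):  [kg⁻¹·m⁻²·s⁴·A²] · [s⁻¹] = kg⁻¹·m⁻²·s³·A²
Every term reduces to kg⁻¹·m⁻²·s³·A².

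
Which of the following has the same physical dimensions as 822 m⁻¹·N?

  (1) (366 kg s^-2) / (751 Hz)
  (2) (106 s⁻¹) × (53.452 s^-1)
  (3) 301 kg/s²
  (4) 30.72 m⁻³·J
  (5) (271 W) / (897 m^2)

(3)

Reference: N·m⁻¹ = kg·m·s⁻²·m⁻¹ = kg·s⁻².
Each option:
  (1) [kg·s⁻²] / [s⁻¹] = kg·s⁻¹
  (2) [s⁻¹] · [s⁻¹] = s⁻²
  (3) kg·s⁻²  ← same
  (4) J·m⁻³ = N·m·m⁻³ = kg·m⁻¹·s⁻²
  (5) [kg·m²·s⁻³] / [m²] = kg·s⁻³
Only (3) matches kg·s⁻².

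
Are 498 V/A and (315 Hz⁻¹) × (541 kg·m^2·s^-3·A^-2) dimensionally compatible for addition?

No

In SI base units:
  498 V/A:  V·A⁻¹ = J·C⁻¹·A⁻¹ = kg·m²·s⁻³·A⁻²
  (315 Hz⁻¹) × (541 kg·m^2·s^-3·A^-2):  [s] · [kg·m²·s⁻³·A⁻²] = kg·m²·s⁻²·A⁻²
kg·m²·s⁻³·A⁻² ≠ kg·m²·s⁻²·A⁻², so they cannot be added.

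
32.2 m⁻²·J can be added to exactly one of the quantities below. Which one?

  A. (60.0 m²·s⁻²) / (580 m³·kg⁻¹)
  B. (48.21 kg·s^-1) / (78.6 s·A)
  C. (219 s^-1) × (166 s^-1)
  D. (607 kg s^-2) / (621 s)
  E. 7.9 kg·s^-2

Reference: J·m⁻² = N·m·m⁻² = kg·s⁻².
Each option:
  A. [m²·s⁻²] / [kg⁻¹·m³] = kg·m⁻¹·s⁻²
  B. [kg·s⁻¹] / [s·A] = kg·s⁻²·A⁻¹
  C. [s⁻¹] · [s⁻¹] = s⁻²
  D. [kg·s⁻²] / [s] = kg·s⁻³
  E. kg·s⁻²  ← same
Only E. matches kg·s⁻².

E.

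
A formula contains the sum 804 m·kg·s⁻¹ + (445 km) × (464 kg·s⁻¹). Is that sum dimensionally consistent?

Yes

Expand each in SI base units:
  804 m·kg·s⁻¹:  kg·m·s⁻¹
  (445 km) × (464 kg·s⁻¹):  [m] · [kg·s⁻¹] = kg·m·s⁻¹
Both are kg·m·s⁻¹, so they have the same dimensions and can be added.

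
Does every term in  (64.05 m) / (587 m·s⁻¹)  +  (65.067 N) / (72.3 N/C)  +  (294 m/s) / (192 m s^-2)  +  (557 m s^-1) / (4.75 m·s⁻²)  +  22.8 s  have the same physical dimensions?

In SI base units:
  (64.05 m) / (587 m·s⁻¹):  [m] / [m·s⁻¹] = s
  (65.067 N) / (72.3 N/C):  [kg·m·s⁻²] / [kg·m·s⁻³·A⁻¹] = s·A
  (294 m/s) / (192 m s^-2):  [m·s⁻¹] / [m·s⁻²] = s
  (557 m s^-1) / (4.75 m·s⁻²):  [m·s⁻¹] / [m·s⁻²] = s
  22.8 s:  s
The terms do not share a single dimension (s vs s·A).

No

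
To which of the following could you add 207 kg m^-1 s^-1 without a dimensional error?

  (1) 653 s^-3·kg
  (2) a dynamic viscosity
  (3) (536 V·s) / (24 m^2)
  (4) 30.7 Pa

Reference: kg·m⁻¹·s⁻¹.
Each option:
  (1) kg·s⁻³
  (2) [dynamic viscosity] = kg·m⁻¹·s⁻¹  ← same
  (3) [kg·m²·s⁻²·A⁻¹] / [m²] = kg·s⁻²·A⁻¹
  (4) Pa = N·m⁻² = kg·m⁻¹·s⁻²
Only (2) matches kg·m⁻¹·s⁻¹.

(2)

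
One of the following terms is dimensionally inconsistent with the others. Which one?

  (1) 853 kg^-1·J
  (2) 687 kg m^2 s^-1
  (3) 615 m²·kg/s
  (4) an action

(1)

In SI base units:
  (1) J·kg⁻¹ = N·m·kg⁻¹ = m²·s⁻²
  (2) kg·m²·s⁻¹
  (3) kg·m²·s⁻¹
  (4) [action] = kg·m²·s⁻¹
All reduce to kg·m²·s⁻¹ except (1), which is m²·s⁻².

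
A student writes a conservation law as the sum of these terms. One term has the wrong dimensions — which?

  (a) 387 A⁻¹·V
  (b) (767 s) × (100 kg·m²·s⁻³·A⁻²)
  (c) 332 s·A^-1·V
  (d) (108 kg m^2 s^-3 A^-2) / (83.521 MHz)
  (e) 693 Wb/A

Work out the base dimensions of each:
  (a) V·A⁻¹ = J·C⁻¹·A⁻¹ = kg·m²·s⁻³·A⁻²
  (b) [s] · [kg·m²·s⁻³·A⁻²] = kg·m²·s⁻²·A⁻²
  (c) V·s·A⁻¹ = J·C⁻¹·s·A⁻¹ = kg·m²·s⁻²·A⁻²
  (d) [kg·m²·s⁻³·A⁻²] / [s⁻¹] = kg·m²·s⁻²·A⁻²
  (e) Wb·A⁻¹ = V·s·A⁻¹ = kg·m²·s⁻²·A⁻²
All reduce to kg·m²·s⁻²·A⁻² except (a), which is kg·m²·s⁻³·A⁻².

(a)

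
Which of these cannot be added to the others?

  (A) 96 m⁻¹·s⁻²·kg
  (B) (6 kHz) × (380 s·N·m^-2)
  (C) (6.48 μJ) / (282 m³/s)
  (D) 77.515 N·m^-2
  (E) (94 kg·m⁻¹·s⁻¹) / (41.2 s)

Work out the base dimensions of each:
  (A) kg·m⁻¹·s⁻²
  (B) [s⁻¹] · [kg·m⁻¹·s⁻¹] = kg·m⁻¹·s⁻²
  (C) [kg·m²·s⁻²] / [m³·s⁻¹] = kg·m⁻¹·s⁻¹
  (D) N·m⁻² = kg·m·s⁻²·m⁻² = kg·m⁻¹·s⁻²
  (E) [kg·m⁻¹·s⁻¹] / [s] = kg·m⁻¹·s⁻²
All reduce to kg·m⁻¹·s⁻² except (C), which is kg·m⁻¹·s⁻¹.

(C)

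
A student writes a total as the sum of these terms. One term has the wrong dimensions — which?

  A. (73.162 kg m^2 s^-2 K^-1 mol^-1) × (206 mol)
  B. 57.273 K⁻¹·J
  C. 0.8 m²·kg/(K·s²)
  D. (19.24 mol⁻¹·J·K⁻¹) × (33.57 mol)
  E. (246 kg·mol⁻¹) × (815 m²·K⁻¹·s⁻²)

Reduce each to base SI dimensions:
  A. [kg·m²·s⁻²·K⁻¹·mol⁻¹] · [mol] = kg·m²·s⁻²·K⁻¹
  B. J·K⁻¹ = N·m·K⁻¹ = kg·m²·s⁻²·K⁻¹
  C. kg·m²·s⁻²·K⁻¹
  D. [kg·m²·s⁻²·K⁻¹·mol⁻¹] · [mol] = kg·m²·s⁻²·K⁻¹
  E. [kg·mol⁻¹] · [m²·s⁻²·K⁻¹] = kg·m²·s⁻²·K⁻¹·mol⁻¹
All reduce to kg·m²·s⁻²·K⁻¹ except E., which is kg·m²·s⁻²·K⁻¹·mol⁻¹.

E.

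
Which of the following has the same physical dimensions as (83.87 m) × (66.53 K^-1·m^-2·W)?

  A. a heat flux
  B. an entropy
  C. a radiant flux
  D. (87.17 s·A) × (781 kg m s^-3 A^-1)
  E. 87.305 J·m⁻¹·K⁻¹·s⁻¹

E.

Reference: [m] · [kg·s⁻³·K⁻¹] = kg·m·s⁻³·K⁻¹.
Each option:
  A. [heat flux] = kg·s⁻³
  B. [entropy] = kg·m²·s⁻²·K⁻¹
  C. [radiant flux] = kg·m²·s⁻³
  D. [s·A] · [kg·m·s⁻³·A⁻¹] = kg·m·s⁻²
  E. J·s⁻¹·m⁻¹·K⁻¹ = N·m·s⁻¹·m⁻¹·K⁻¹ = kg·m·s⁻³·K⁻¹  ← same
Only E. matches kg·m·s⁻³·K⁻¹.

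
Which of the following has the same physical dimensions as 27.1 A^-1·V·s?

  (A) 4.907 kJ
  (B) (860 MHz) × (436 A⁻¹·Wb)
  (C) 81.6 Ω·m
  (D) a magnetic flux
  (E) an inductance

Reference: V·s·A⁻¹ = J·C⁻¹·s·A⁻¹ = kg·m²·s⁻²·A⁻².
Each option:
  (A) J = N·m = kg·m²·s⁻²
  (B) [s⁻¹] · [kg·m²·s⁻²·A⁻²] = kg·m²·s⁻³·A⁻²
  (C) Ω·m = V·A⁻¹·m = kg·m³·s⁻³·A⁻²
  (D) [magnetic flux] = kg·m²·s⁻²·A⁻¹
  (E) [inductance] = kg·m²·s⁻²·A⁻²  ← same
Only (E) matches kg·m²·s⁻²·A⁻².

(E)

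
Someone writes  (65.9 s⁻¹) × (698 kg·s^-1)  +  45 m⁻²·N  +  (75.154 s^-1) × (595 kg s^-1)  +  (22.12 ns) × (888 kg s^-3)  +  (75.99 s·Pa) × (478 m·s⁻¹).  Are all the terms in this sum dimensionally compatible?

Dimensions:
  (65.9 s⁻¹) × (698 kg·s^-1):  [s⁻¹] · [kg·s⁻¹] = kg·s⁻²
  45 m⁻²·N:  N·m⁻² = kg·m·s⁻²·m⁻² = kg·m⁻¹·s⁻²
  (75.154 s^-1) × (595 kg s^-1):  [s⁻¹] · [kg·s⁻¹] = kg·s⁻²
  (22.12 ns) × (888 kg s^-3):  [s] · [kg·s⁻³] = kg·s⁻²
  (75.99 s·Pa) × (478 m·s⁻¹):  [kg·m⁻¹·s⁻¹] · [m·s⁻¹] = kg·s⁻²
The terms do not share a single dimension (kg·m⁻¹·s⁻² vs kg·s⁻²).

No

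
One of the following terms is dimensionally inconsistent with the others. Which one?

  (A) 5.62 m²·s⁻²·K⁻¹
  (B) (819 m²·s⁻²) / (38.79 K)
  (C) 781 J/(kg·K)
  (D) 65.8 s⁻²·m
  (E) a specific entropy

Work out the base dimensions of each:
  (A) m²·s⁻²·K⁻¹
  (B) [m²·s⁻²] / [K] = m²·s⁻²·K⁻¹
  (C) J·kg⁻¹·K⁻¹ = N·m·kg⁻¹·K⁻¹ = m²·s⁻²·K⁻¹
  (D) m·s⁻²
  (E) [specific entropy] = m²·s⁻²·K⁻¹
All reduce to m²·s⁻²·K⁻¹ except (D), which is m·s⁻².

(D)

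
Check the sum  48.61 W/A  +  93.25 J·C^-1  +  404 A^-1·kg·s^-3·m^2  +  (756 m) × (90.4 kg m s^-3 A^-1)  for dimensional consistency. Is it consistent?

Work out the base dimensions of each:
  48.61 W/A:  W·A⁻¹ = J·s⁻¹·A⁻¹ = kg·m²·s⁻³·A⁻¹
  93.25 J·C^-1:  J·C⁻¹ = N·m·(s·A)⁻¹ = kg·m²·s⁻³·A⁻¹
  404 A^-1·kg·s^-3·m^2:  kg·m²·s⁻³·A⁻¹
  (756 m) × (90.4 kg m s^-3 A^-1):  [m] · [kg·m·s⁻³·A⁻¹] = kg·m²·s⁻³·A⁻¹
Every term reduces to kg·m²·s⁻³·A⁻¹.

Yes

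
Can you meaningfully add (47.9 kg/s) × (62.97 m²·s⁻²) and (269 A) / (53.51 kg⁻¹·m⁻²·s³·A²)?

No

Work out the base dimensions of each:
  (47.9 kg/s) × (62.97 m²·s⁻²):  [kg·s⁻¹] · [m²·s⁻²] = kg·m²·s⁻³
  (269 A) / (53.51 kg⁻¹·m⁻²·s³·A²):  [A] / [kg⁻¹·m⁻²·s³·A²] = kg·m²·s⁻³·A⁻¹
kg·m²·s⁻³ ≠ kg·m²·s⁻³·A⁻¹, so they cannot be added.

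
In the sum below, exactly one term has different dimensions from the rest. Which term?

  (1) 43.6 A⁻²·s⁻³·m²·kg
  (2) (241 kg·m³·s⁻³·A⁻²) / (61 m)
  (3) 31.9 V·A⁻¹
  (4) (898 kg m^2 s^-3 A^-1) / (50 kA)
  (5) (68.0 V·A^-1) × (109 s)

(5)

In SI base units:
  (1) kg·m²·s⁻³·A⁻²
  (2) [kg·m³·s⁻³·A⁻²] / [m] = kg·m²·s⁻³·A⁻²
  (3) V·A⁻¹ = J·C⁻¹·A⁻¹ = kg·m²·s⁻³·A⁻²
  (4) [kg·m²·s⁻³·A⁻¹] / [A] = kg·m²·s⁻³·A⁻²
  (5) [kg·m²·s⁻³·A⁻²] · [s] = kg·m²·s⁻²·A⁻²
All reduce to kg·m²·s⁻³·A⁻² except (5), which is kg·m²·s⁻²·A⁻².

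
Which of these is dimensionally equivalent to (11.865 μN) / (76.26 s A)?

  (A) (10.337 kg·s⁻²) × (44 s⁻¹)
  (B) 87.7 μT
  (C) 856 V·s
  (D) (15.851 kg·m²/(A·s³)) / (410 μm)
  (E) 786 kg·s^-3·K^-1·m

(D)

Reference: [kg·m·s⁻²] / [s·A] = kg·m·s⁻³·A⁻¹.
Each option:
  (A) [kg·s⁻²] · [s⁻¹] = kg·s⁻³
  (B) T = Wb·m⁻² = kg·s⁻²·A⁻¹
  (C) V·s = J·C⁻¹·s = kg·m²·s⁻²·A⁻¹
  (D) [kg·m²·s⁻³·A⁻¹] / [m] = kg·m·s⁻³·A⁻¹  ← same
  (E) kg·m·s⁻³·K⁻¹
Only (D) matches kg·m·s⁻³·A⁻¹.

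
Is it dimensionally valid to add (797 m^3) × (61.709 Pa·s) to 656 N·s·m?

Yes

Work out the base dimensions of each:
  (797 m^3) × (61.709 Pa·s):  [m³] · [kg·m⁻¹·s⁻¹] = kg·m²·s⁻¹
  656 N·s·m:  N·m·s = kg·m·s⁻²·m·s = kg·m²·s⁻¹
Both are kg·m²·s⁻¹, so they have the same dimensions and can be added.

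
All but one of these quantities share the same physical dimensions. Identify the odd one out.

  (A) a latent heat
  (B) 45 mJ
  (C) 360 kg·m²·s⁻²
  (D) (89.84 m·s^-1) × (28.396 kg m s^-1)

Dimensions:
  (A) [latent heat] = m²·s⁻²
  (B) J = N·m = kg·m²·s⁻²
  (C) kg·m²·s⁻²
  (D) [m·s⁻¹] · [kg·m·s⁻¹] = kg·m²·s⁻²
All reduce to kg·m²·s⁻² except (A), which is m²·s⁻².

(A)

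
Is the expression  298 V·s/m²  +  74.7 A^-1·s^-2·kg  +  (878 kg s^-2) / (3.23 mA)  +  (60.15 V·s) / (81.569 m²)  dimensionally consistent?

Yes

Reduce each to base SI dimensions:
  298 V·s/m²:  V·s·m⁻² = J·C⁻¹·s·m⁻² = kg·s⁻²·A⁻¹
  74.7 A^-1·s^-2·kg:  kg·s⁻²·A⁻¹
  (878 kg s^-2) / (3.23 mA):  [kg·s⁻²] / [A] = kg·s⁻²·A⁻¹
  (60.15 V·s) / (81.569 m²):  [kg·m²·s⁻²·A⁻¹] / [m²] = kg·s⁻²·A⁻¹
Every term reduces to kg·s⁻²·A⁻¹.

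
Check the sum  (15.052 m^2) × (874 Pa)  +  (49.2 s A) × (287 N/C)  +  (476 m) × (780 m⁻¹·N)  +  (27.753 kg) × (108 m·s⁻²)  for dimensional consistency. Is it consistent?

Dimensions:
  (15.052 m^2) × (874 Pa):  [m²] · [kg·m⁻¹·s⁻²] = kg·m·s⁻²
  (49.2 s A) × (287 N/C):  [s·A] · [kg·m·s⁻³·A⁻¹] = kg·m·s⁻²
  (476 m) × (780 m⁻¹·N):  [m] · [kg·s⁻²] = kg·m·s⁻²
  (27.753 kg) × (108 m·s⁻²):  [kg] · [m·s⁻²] = kg·m·s⁻²
Every term reduces to kg·m·s⁻².

Yes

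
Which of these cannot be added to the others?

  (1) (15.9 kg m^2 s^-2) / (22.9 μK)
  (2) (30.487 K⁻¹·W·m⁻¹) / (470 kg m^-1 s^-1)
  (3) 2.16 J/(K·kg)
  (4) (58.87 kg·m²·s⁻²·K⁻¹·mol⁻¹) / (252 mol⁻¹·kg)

(1)

Expand each in SI base units:
  (1) [kg·m²·s⁻²] / [K] = kg·m²·s⁻²·K⁻¹
  (2) [kg·m·s⁻³·K⁻¹] / [kg·m⁻¹·s⁻¹] = m²·s⁻²·K⁻¹
  (3) J·kg⁻¹·K⁻¹ = N·m·kg⁻¹·K⁻¹ = m²·s⁻²·K⁻¹
  (4) [kg·m²·s⁻²·K⁻¹·mol⁻¹] / [kg·mol⁻¹] = m²·s⁻²·K⁻¹
All reduce to m²·s⁻²·K⁻¹ except (1), which is kg·m²·s⁻²·K⁻¹.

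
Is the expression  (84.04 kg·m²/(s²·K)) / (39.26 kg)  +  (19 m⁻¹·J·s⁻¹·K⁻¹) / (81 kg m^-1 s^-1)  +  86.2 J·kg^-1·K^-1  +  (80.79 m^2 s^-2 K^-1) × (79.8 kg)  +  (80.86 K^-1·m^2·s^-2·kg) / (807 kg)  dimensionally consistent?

No

Dimensions:
  (84.04 kg·m²/(s²·K)) / (39.26 kg):  [kg·m²·s⁻²·K⁻¹] / [kg] = m²·s⁻²·K⁻¹
  (19 m⁻¹·J·s⁻¹·K⁻¹) / (81 kg m^-1 s^-1):  [kg·m·s⁻³·K⁻¹] / [kg·m⁻¹·s⁻¹] = m²·s⁻²·K⁻¹
  86.2 J·kg^-1·K^-1:  J·kg⁻¹·K⁻¹ = N·m·kg⁻¹·K⁻¹ = m²·s⁻²·K⁻¹
  (80.79 m^2 s^-2 K^-1) × (79.8 kg):  [m²·s⁻²·K⁻¹] · [kg] = kg·m²·s⁻²·K⁻¹
  (80.86 K^-1·m^2·s^-2·kg) / (807 kg):  [kg·m²·s⁻²·K⁻¹] / [kg] = m²·s⁻²·K⁻¹
The terms do not share a single dimension (kg·m²·s⁻²·K⁻¹ vs m²·s⁻²·K⁻¹).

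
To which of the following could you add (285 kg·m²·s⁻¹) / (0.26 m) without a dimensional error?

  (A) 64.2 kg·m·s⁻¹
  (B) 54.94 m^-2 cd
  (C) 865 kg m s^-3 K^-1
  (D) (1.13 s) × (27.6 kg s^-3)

(A)

Reference: [kg·m²·s⁻¹] / [m] = kg·m·s⁻¹.
Each option:
  (A) kg·m·s⁻¹  ← same
  (B) m⁻²·cd
  (C) kg·m·s⁻³·K⁻¹
  (D) [s] · [kg·s⁻³] = kg·s⁻²
Only (A) matches kg·m·s⁻¹.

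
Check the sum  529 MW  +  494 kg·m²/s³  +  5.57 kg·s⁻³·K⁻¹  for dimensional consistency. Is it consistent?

No

Work out the base dimensions of each:
  529 MW:  W = J·s⁻¹ = kg·m²·s⁻³
  494 kg·m²/s³:  kg·m²·s⁻³
  5.57 kg·s⁻³·K⁻¹:  kg·s⁻³·K⁻¹
The terms do not share a single dimension (kg·m²·s⁻³ vs kg·s⁻³·K⁻¹).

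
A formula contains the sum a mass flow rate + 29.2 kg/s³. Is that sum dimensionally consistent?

Work out the base dimensions of each:
  a mass flow rate:  [mass flow rate] = kg·s⁻¹
  29.2 kg/s³:  kg·s⁻³
kg·s⁻¹ ≠ kg·s⁻³, so they cannot be added.

No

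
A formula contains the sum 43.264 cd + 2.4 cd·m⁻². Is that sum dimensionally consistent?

Work out the base dimensions of each:
  43.264 cd:  cd
  2.4 cd·m⁻²:  cd·m⁻² = m⁻²·cd
cd ≠ m⁻²·cd, so they cannot be added.

No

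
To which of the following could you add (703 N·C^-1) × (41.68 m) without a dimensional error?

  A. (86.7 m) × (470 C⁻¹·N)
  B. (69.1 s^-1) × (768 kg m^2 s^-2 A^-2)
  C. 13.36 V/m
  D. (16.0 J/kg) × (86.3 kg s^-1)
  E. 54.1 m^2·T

Reference: [kg·m·s⁻³·A⁻¹] · [m] = kg·m²·s⁻³·A⁻¹.
Each option:
  A. [m] · [kg·m·s⁻³·A⁻¹] = kg·m²·s⁻³·A⁻¹  ← same
  B. [s⁻¹] · [kg·m²·s⁻²·A⁻²] = kg·m²·s⁻³·A⁻²
  C. V·m⁻¹ = J·C⁻¹·m⁻¹ = kg·m·s⁻³·A⁻¹
  D. [m²·s⁻²] · [kg·s⁻¹] = kg·m²·s⁻³
  E. T·m² = Wb·m⁻²·m² = kg·m²·s⁻²·A⁻¹
Only A. matches kg·m²·s⁻³·A⁻¹.

A.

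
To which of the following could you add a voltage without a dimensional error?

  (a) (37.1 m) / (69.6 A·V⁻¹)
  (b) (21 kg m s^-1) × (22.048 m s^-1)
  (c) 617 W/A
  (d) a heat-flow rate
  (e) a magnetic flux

Reference: [voltage] = kg·m²·s⁻³·A⁻¹.
Each option:
  (a) [m] / [kg⁻¹·m⁻²·s³·A²] = kg·m³·s⁻³·A⁻²
  (b) [kg·m·s⁻¹] · [m·s⁻¹] = kg·m²·s⁻²
  (c) W·A⁻¹ = J·s⁻¹·A⁻¹ = kg·m²·s⁻³·A⁻¹  ← same
  (d) [heat-flow rate] = kg·m²·s⁻³
  (e) [magnetic flux] = kg·m²·s⁻²·A⁻¹
Only (c) matches kg·m²·s⁻³·A⁻¹.

(c)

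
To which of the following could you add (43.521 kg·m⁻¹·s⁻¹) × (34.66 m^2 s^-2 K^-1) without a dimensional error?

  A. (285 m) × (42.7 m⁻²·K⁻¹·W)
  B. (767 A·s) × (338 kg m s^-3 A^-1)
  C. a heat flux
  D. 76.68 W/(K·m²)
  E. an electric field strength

Reference: [kg·m⁻¹·s⁻¹] · [m²·s⁻²·K⁻¹] = kg·m·s⁻³·K⁻¹.
Each option:
  A. [m] · [kg·s⁻³·K⁻¹] = kg·m·s⁻³·K⁻¹  ← same
  B. [s·A] · [kg·m·s⁻³·A⁻¹] = kg·m·s⁻²
  C. [heat flux] = kg·s⁻³
  D. W·m⁻²·K⁻¹ = J·s⁻¹·m⁻²·K⁻¹ = kg·s⁻³·K⁻¹
  E. [electric field strength] = kg·m·s⁻³·A⁻¹
Only A. matches kg·m·s⁻³·K⁻¹.

A.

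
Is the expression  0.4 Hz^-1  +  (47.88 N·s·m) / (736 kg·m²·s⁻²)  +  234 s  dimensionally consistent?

Work out the base dimensions of each:
  0.4 Hz^-1:  Hz⁻¹ = (s⁻¹)⁻¹ = s
  (47.88 N·s·m) / (736 kg·m²·s⁻²):  [kg·m²·s⁻¹] / [kg·m²·s⁻²] = s
  234 s:  s
Every term reduces to s.

Yes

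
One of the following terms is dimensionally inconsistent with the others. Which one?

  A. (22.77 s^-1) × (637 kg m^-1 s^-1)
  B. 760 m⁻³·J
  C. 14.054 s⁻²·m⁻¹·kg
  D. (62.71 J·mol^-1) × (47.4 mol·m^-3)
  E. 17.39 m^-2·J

Work out the base dimensions of each:
  A. [s⁻¹] · [kg·m⁻¹·s⁻¹] = kg·m⁻¹·s⁻²
  B. J·m⁻³ = N·m·m⁻³ = kg·m⁻¹·s⁻²
  C. kg·m⁻¹·s⁻²
  D. [kg·m²·s⁻²·mol⁻¹] · [m⁻³·mol] = kg·m⁻¹·s⁻²
  E. J·m⁻² = N·m·m⁻² = kg·s⁻²
All reduce to kg·m⁻¹·s⁻² except E., which is kg·s⁻².

E.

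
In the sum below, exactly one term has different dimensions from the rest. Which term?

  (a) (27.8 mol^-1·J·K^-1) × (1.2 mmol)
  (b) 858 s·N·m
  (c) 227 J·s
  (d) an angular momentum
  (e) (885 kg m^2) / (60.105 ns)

Reduce each to base SI dimensions:
  (a) [kg·m²·s⁻²·K⁻¹·mol⁻¹] · [mol] = kg·m²·s⁻²·K⁻¹
  (b) N·m·s = kg·m·s⁻²·m·s = kg·m²·s⁻¹
  (c) J·s = N·m·s = kg·m²·s⁻¹
  (d) [angular momentum] = kg·m²·s⁻¹
  (e) [kg·m²] / [s] = kg·m²·s⁻¹
All reduce to kg·m²·s⁻¹ except (a), which is kg·m²·s⁻²·K⁻¹.

(a)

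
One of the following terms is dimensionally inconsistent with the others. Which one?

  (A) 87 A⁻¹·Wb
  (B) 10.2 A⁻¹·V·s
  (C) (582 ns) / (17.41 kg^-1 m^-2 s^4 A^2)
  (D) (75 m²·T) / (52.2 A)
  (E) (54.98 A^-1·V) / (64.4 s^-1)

(C)

Dimensions:
  (A) Wb·A⁻¹ = V·s·A⁻¹ = kg·m²·s⁻²·A⁻²
  (B) V·s·A⁻¹ = J·C⁻¹·s·A⁻¹ = kg·m²·s⁻²·A⁻²
  (C) [s] / [kg⁻¹·m⁻²·s⁴·A²] = kg·m²·s⁻³·A⁻²
  (D) [kg·m²·s⁻²·A⁻¹] / [A] = kg·m²·s⁻²·A⁻²
  (E) [kg·m²·s⁻³·A⁻²] / [s⁻¹] = kg·m²·s⁻²·A⁻²
All reduce to kg·m²·s⁻²·A⁻² except (C), which is kg·m²·s⁻³·A⁻².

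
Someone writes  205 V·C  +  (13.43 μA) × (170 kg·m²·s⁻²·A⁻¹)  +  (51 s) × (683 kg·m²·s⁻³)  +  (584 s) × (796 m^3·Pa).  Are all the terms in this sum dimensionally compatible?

Work out the base dimensions of each:
  205 V·C:  C·V = s·A·J·C⁻¹ = kg·m²·s⁻²
  (13.43 μA) × (170 kg·m²·s⁻²·A⁻¹):  [A] · [kg·m²·s⁻²·A⁻¹] = kg·m²·s⁻²
  (51 s) × (683 kg·m²·s⁻³):  [s] · [kg·m²·s⁻³] = kg·m²·s⁻²
  (584 s) × (796 m^3·Pa):  [s] · [kg·m²·s⁻²] = kg·m²·s⁻¹
The terms do not share a single dimension (kg·m²·s⁻² vs kg·m²·s⁻¹).

No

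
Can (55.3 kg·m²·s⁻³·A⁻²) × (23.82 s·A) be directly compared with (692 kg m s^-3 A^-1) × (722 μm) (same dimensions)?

Reduce each to base SI dimensions:
  (55.3 kg·m²·s⁻³·A⁻²) × (23.82 s·A):  [kg·m²·s⁻³·A⁻²] · [s·A] = kg·m²·s⁻²·A⁻¹
  (692 kg m s^-3 A^-1) × (722 μm):  [kg·m·s⁻³·A⁻¹] · [m] = kg·m²·s⁻³·A⁻¹
kg·m²·s⁻²·A⁻¹ ≠ kg·m²·s⁻³·A⁻¹, so they cannot be added.

No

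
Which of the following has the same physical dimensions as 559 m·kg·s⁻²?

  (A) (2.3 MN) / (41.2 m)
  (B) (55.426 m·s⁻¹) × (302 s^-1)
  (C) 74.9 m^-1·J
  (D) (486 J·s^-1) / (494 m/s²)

Reference: kg·m·s⁻².
Each option:
  (A) [kg·m·s⁻²] / [m] = kg·s⁻²
  (B) [m·s⁻¹] · [s⁻¹] = m·s⁻²
  (C) J·m⁻¹ = N·m·m⁻¹ = kg·m·s⁻²  ← same
  (D) [kg·m²·s⁻³] / [m·s⁻²] = kg·m·s⁻¹
Only (C) matches kg·m·s⁻².

(C)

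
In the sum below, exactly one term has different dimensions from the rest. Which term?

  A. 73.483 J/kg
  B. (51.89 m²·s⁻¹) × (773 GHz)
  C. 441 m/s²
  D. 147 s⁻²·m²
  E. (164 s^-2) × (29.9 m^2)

C.

Expand each in SI base units:
  A. J·kg⁻¹ = N·m·kg⁻¹ = m²·s⁻²
  B. [m²·s⁻¹] · [s⁻¹] = m²·s⁻²
  C. m·s⁻²
  D. m²·s⁻²
  E. [s⁻²] · [m²] = m²·s⁻²
All reduce to m²·s⁻² except C., which is m·s⁻².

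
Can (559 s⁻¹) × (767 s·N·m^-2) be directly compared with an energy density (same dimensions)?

Work out the base dimensions of each:
  (559 s⁻¹) × (767 s·N·m^-2):  [s⁻¹] · [kg·m⁻¹·s⁻¹] = kg·m⁻¹·s⁻²
  an energy density:  [energy density] = kg·m⁻¹·s⁻²
Both are kg·m⁻¹·s⁻², so they have the same dimensions and can be added.

Yes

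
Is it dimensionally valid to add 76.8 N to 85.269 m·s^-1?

Expand each in SI base units:
  76.8 N:  N = kg·m·s⁻²
  85.269 m·s^-1:  m·s⁻¹
kg·m·s⁻² ≠ m·s⁻¹, so they cannot be added.

No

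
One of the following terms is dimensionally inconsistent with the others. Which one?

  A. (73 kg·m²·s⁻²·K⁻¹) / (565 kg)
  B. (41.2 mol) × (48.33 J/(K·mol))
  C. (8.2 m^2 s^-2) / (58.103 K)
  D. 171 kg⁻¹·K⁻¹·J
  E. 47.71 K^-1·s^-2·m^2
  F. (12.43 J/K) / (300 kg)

Work out the base dimensions of each:
  A. [kg·m²·s⁻²·K⁻¹] / [kg] = m²·s⁻²·K⁻¹
  B. [mol] · [kg·m²·s⁻²·K⁻¹·mol⁻¹] = kg·m²·s⁻²·K⁻¹
  C. [m²·s⁻²] / [K] = m²·s⁻²·K⁻¹
  D. J·kg⁻¹·K⁻¹ = N·m·kg⁻¹·K⁻¹ = m²·s⁻²·K⁻¹
  E. m²·s⁻²·K⁻¹
  F. [kg·m²·s⁻²·K⁻¹] / [kg] = m²·s⁻²·K⁻¹
All reduce to m²·s⁻²·K⁻¹ except B., which is kg·m²·s⁻²·K⁻¹.

B.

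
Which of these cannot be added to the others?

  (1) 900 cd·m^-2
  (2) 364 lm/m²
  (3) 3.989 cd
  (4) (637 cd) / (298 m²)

(3)

Dimensions:
  (1) cd·m⁻² = m⁻²·cd
  (2) lm·m⁻² = cd·m⁻² = m⁻²·cd
  (3) cd
  (4) [cd] / [m²] = m⁻²·cd
All reduce to m⁻²·cd except (3), which is cd.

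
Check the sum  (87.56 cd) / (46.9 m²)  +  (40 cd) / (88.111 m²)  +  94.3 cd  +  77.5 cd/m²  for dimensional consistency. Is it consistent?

In SI base units:
  (87.56 cd) / (46.9 m²):  [cd] / [m²] = m⁻²·cd
  (40 cd) / (88.111 m²):  [cd] / [m²] = m⁻²·cd
  94.3 cd:  cd
  77.5 cd/m²:  cd·m⁻² = m⁻²·cd
The terms do not share a single dimension (cd vs m⁻²·cd).

No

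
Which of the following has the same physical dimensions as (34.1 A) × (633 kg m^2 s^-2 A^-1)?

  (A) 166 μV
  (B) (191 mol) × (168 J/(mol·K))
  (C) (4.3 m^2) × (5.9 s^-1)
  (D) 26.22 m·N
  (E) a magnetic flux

(D)

Reference: [A] · [kg·m²·s⁻²·A⁻¹] = kg·m²·s⁻².
Each option:
  (A) V = J·C⁻¹ = kg·m²·s⁻³·A⁻¹
  (B) [mol] · [kg·m²·s⁻²·K⁻¹·mol⁻¹] = kg·m²·s⁻²·K⁻¹
  (C) [m²] · [s⁻¹] = m²·s⁻¹
  (D) N·m = kg·m·s⁻²·m = kg·m²·s⁻²  ← same
  (E) [magnetic flux] = kg·m²·s⁻²·A⁻¹
Only (D) matches kg·m²·s⁻².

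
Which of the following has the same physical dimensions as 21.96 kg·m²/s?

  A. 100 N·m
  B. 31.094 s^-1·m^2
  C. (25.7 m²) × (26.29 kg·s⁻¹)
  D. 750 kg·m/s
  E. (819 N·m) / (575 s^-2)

C.

Reference: kg·m²·s⁻¹.
Each option:
  A. N·m = kg·m·s⁻²·m = kg·m²·s⁻²
  B. m²·s⁻¹
  C. [m²] · [kg·s⁻¹] = kg·m²·s⁻¹  ← same
  D. kg·m·s⁻¹
  E. [kg·m²·s⁻²] / [s⁻²] = kg·m²
Only C. matches kg·m²·s⁻¹.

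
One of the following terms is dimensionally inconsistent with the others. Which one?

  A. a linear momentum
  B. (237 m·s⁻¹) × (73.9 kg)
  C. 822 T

C.

Dimensions:
  A. [linear momentum] = kg·m·s⁻¹
  B. [m·s⁻¹] · [kg] = kg·m·s⁻¹
  C. T = Wb·m⁻² = kg·s⁻²·A⁻¹
All reduce to kg·m·s⁻¹ except C., which is kg·s⁻²·A⁻¹.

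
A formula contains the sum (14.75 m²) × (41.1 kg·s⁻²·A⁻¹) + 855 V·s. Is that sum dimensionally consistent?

Yes

Dimensions:
  (14.75 m²) × (41.1 kg·s⁻²·A⁻¹):  [m²] · [kg·s⁻²·A⁻¹] = kg·m²·s⁻²·A⁻¹
  855 V·s:  V·s = J·C⁻¹·s = kg·m²·s⁻²·A⁻¹
Both are kg·m²·s⁻²·A⁻¹, so they have the same dimensions and can be added.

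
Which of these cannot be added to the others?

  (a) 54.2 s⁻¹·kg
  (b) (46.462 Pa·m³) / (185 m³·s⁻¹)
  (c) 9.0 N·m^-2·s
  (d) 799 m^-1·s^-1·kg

(a)

Reduce each to base SI dimensions:
  (a) kg·s⁻¹
  (b) [kg·m²·s⁻²] / [m³·s⁻¹] = kg·m⁻¹·s⁻¹
  (c) N·s·m⁻² = kg·m·s⁻²·s·m⁻² = kg·m⁻¹·s⁻¹
  (d) kg·m⁻¹·s⁻¹
All reduce to kg·m⁻¹·s⁻¹ except (a), which is kg·s⁻¹.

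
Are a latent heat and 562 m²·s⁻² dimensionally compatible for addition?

Dimensions:
  a latent heat:  [latent heat] = m²·s⁻²
  562 m²·s⁻²:  m²·s⁻²
Both are m²·s⁻², so they have the same dimensions and can be added.

Yes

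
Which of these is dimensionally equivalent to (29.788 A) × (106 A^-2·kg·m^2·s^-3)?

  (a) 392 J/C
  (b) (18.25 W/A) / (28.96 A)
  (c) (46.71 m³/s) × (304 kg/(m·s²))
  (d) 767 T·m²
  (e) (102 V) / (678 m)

Reference: [A] · [kg·m²·s⁻³·A⁻²] = kg·m²·s⁻³·A⁻¹.
Each option:
  (a) J·C⁻¹ = N·m·(s·A)⁻¹ = kg·m²·s⁻³·A⁻¹  ← same
  (b) [kg·m²·s⁻³·A⁻¹] / [A] = kg·m²·s⁻³·A⁻²
  (c) [m³·s⁻¹] · [kg·m⁻¹·s⁻²] = kg·m²·s⁻³
  (d) T·m² = Wb·m⁻²·m² = kg·m²·s⁻²·A⁻¹
  (e) [kg·m²·s⁻³·A⁻¹] / [m] = kg·m·s⁻³·A⁻¹
Only (a) matches kg·m²·s⁻³·A⁻¹.

(a)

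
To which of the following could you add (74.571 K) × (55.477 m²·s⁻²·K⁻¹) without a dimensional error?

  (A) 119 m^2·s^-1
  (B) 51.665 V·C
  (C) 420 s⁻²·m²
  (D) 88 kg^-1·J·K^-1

Reference: [K] · [m²·s⁻²·K⁻¹] = m²·s⁻².
Each option:
  (A) m²·s⁻¹
  (B) C·V = s·A·J·C⁻¹ = kg·m²·s⁻²
  (C) m²·s⁻²  ← same
  (D) J·kg⁻¹·K⁻¹ = N·m·kg⁻¹·K⁻¹ = m²·s⁻²·K⁻¹
Only (C) matches m²·s⁻².

(C)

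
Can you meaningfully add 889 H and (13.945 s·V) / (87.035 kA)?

Reduce each to base SI dimensions:
  889 H:  H = V·s·A⁻¹ = kg·m²·s⁻²·A⁻²
  (13.945 s·V) / (87.035 kA):  [kg·m²·s⁻²·A⁻¹] / [A] = kg·m²·s⁻²·A⁻²
Both are kg·m²·s⁻²·A⁻², so they have the same dimensions and can be added.

Yes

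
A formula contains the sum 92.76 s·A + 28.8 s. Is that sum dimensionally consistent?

No

Expand each in SI base units:
  92.76 s·A:  A·s = s·A
  28.8 s:  s
s·A ≠ s, so they cannot be added.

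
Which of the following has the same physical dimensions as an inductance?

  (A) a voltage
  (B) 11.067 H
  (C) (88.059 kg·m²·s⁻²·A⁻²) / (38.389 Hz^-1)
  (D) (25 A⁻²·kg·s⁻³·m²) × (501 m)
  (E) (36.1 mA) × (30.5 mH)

Reference: [inductance] = kg·m²·s⁻²·A⁻².
Each option:
  (A) [voltage] = kg·m²·s⁻³·A⁻¹
  (B) H = V·s·A⁻¹ = kg·m²·s⁻²·A⁻²  ← same
  (C) [kg·m²·s⁻²·A⁻²] / [s] = kg·m²·s⁻³·A⁻²
  (D) [kg·m²·s⁻³·A⁻²] · [m] = kg·m³·s⁻³·A⁻²
  (E) [A] · [kg·m²·s⁻²·A⁻²] = kg·m²·s⁻²·A⁻¹
Only (B) matches kg·m²·s⁻²·A⁻².

(B)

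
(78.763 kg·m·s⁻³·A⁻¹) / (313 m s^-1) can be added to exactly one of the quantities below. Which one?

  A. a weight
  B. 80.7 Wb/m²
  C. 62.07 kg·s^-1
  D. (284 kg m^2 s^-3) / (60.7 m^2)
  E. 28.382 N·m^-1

B.

Reference: [kg·m·s⁻³·A⁻¹] / [m·s⁻¹] = kg·s⁻²·A⁻¹.
Each option:
  A. [weight] = kg·m·s⁻²
  B. Wb·m⁻² = V·s·m⁻² = kg·s⁻²·A⁻¹  ← same
  C. kg·s⁻¹
  D. [kg·m²·s⁻³] / [m²] = kg·s⁻³
  E. N·m⁻¹ = kg·m·s⁻²·m⁻¹ = kg·s⁻²
Only B. matches kg·s⁻²·A⁻¹.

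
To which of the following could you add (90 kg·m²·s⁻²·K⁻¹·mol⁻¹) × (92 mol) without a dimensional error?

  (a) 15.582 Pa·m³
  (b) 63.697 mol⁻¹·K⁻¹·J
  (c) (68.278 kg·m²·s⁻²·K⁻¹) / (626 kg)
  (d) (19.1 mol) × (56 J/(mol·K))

Reference: [kg·m²·s⁻²·K⁻¹·mol⁻¹] · [mol] = kg·m²·s⁻²·K⁻¹.
Each option:
  (a) Pa·m³ = N·m⁻²·m³ = kg·m²·s⁻²
  (b) J·mol⁻¹·K⁻¹ = N·m·mol⁻¹·K⁻¹ = kg·m²·s⁻²·K⁻¹·mol⁻¹
  (c) [kg·m²·s⁻²·K⁻¹] / [kg] = m²·s⁻²·K⁻¹
  (d) [mol] · [kg·m²·s⁻²·K⁻¹·mol⁻¹] = kg·m²·s⁻²·K⁻¹  ← same
Only (d) matches kg·m²·s⁻²·K⁻¹.

(d)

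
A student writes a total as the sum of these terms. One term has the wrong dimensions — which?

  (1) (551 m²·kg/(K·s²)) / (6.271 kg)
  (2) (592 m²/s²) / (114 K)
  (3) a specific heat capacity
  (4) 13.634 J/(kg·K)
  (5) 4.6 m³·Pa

(5)

Expand each in SI base units:
  (1) [kg·m²·s⁻²·K⁻¹] / [kg] = m²·s⁻²·K⁻¹
  (2) [m²·s⁻²] / [K] = m²·s⁻²·K⁻¹
  (3) [specific heat capacity] = m²·s⁻²·K⁻¹
  (4) J·kg⁻¹·K⁻¹ = N·m·kg⁻¹·K⁻¹ = m²·s⁻²·K⁻¹
  (5) Pa·m³ = N·m⁻²·m³ = kg·m²·s⁻²
All reduce to m²·s⁻²·K⁻¹ except (5), which is kg·m²·s⁻².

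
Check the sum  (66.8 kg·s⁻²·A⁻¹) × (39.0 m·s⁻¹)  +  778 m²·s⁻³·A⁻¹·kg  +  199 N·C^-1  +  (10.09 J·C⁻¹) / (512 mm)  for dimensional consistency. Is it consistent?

In SI base units:
  (66.8 kg·s⁻²·A⁻¹) × (39.0 m·s⁻¹):  [kg·s⁻²·A⁻¹] · [m·s⁻¹] = kg·m·s⁻³·A⁻¹
  778 m²·s⁻³·A⁻¹·kg:  kg·m²·s⁻³·A⁻¹
  199 N·C^-1:  N·C⁻¹ = kg·m·s⁻²·(s·A)⁻¹ = kg·m·s⁻³·A⁻¹
  (10.09 J·C⁻¹) / (512 mm):  [kg·m²·s⁻³·A⁻¹] / [m] = kg·m·s⁻³·A⁻¹
The terms do not share a single dimension (kg·m²·s⁻³·A⁻¹ vs kg·m·s⁻³·A⁻¹).

No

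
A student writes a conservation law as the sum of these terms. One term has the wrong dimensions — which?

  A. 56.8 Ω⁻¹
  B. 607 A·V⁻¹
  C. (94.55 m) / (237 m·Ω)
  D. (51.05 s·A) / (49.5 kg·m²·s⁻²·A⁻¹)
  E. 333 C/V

E.

Work out the base dimensions of each:
  A. Ω⁻¹ = (V·A⁻¹)⁻¹ = kg⁻¹·m⁻²·s³·A²
  B. A·V⁻¹ = A·(J·C⁻¹)⁻¹ = kg⁻¹·m⁻²·s³·A²
  C. [m] / [kg·m³·s⁻³·A⁻²] = kg⁻¹·m⁻²·s³·A²
  D. [s·A] / [kg·m²·s⁻²·A⁻¹] = kg⁻¹·m⁻²·s³·A²
  E. C·V⁻¹ = s·A·(J·C⁻¹)⁻¹ = kg⁻¹·m⁻²·s⁴·A²
All reduce to kg⁻¹·m⁻²·s³·A² except E., which is kg⁻¹·m⁻²·s⁴·A².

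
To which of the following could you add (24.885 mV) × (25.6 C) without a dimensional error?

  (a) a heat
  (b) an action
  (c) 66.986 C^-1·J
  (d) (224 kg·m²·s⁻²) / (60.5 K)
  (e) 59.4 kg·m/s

Reference: [kg·m²·s⁻³·A⁻¹] · [s·A] = kg·m²·s⁻².
Each option:
  (a) [heat] = kg·m²·s⁻²  ← same
  (b) [action] = kg·m²·s⁻¹
  (c) J·C⁻¹ = N·m·(s·A)⁻¹ = kg·m²·s⁻³·A⁻¹
  (d) [kg·m²·s⁻²] / [K] = kg·m²·s⁻²·K⁻¹
  (e) kg·m·s⁻¹
Only (a) matches kg·m²·s⁻².

(a)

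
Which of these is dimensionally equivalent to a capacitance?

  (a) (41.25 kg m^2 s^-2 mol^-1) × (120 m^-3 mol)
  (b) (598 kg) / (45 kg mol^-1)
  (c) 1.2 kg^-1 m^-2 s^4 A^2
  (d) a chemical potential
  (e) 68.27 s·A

Reference: [capacitance] = kg⁻¹·m⁻²·s⁴·A².
Each option:
  (a) [kg·m²·s⁻²·mol⁻¹] · [m⁻³·mol] = kg·m⁻¹·s⁻²
  (b) [kg] / [kg·mol⁻¹] = mol
  (c) kg⁻¹·m⁻²·s⁴·A²  ← same
  (d) [chemical potential] = kg·m²·s⁻²·mol⁻¹
  (e) A·s = s·A
Only (c) matches kg⁻¹·m⁻²·s⁴·A².

(c)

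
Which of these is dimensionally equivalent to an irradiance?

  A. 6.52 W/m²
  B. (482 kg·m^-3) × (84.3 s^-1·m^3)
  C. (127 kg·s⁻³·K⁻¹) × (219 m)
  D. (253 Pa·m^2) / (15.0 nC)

Reference: [irradiance] = kg·s⁻³.
Each option:
  A. W·m⁻² = J·s⁻¹·m⁻² = kg·s⁻³  ← same
  B. [kg·m⁻³] · [m³·s⁻¹] = kg·s⁻¹
  C. [kg·s⁻³·K⁻¹] · [m] = kg·m·s⁻³·K⁻¹
  D. [kg·m·s⁻²] / [s·A] = kg·m·s⁻³·A⁻¹
Only A. matches kg·s⁻³.

A.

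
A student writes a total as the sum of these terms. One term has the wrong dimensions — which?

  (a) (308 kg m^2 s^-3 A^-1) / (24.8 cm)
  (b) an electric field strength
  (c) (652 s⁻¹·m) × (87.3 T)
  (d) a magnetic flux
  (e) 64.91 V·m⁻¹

(d)

In SI base units:
  (a) [kg·m²·s⁻³·A⁻¹] / [m] = kg·m·s⁻³·A⁻¹
  (b) [electric field strength] = kg·m·s⁻³·A⁻¹
  (c) [m·s⁻¹] · [kg·s⁻²·A⁻¹] = kg·m·s⁻³·A⁻¹
  (d) [magnetic flux] = kg·m²·s⁻²·A⁻¹
  (e) V·m⁻¹ = J·C⁻¹·m⁻¹ = kg·m·s⁻³·A⁻¹
All reduce to kg·m·s⁻³·A⁻¹ except (d), which is kg·m²·s⁻²·A⁻¹.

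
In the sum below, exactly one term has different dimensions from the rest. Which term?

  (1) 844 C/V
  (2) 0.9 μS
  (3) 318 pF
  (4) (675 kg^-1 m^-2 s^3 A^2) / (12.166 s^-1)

(2)

Work out the base dimensions of each:
  (1) C·V⁻¹ = s·A·(J·C⁻¹)⁻¹ = kg⁻¹·m⁻²·s⁴·A²
  (2) S = Ω⁻¹ = kg⁻¹·m⁻²·s³·A²
  (3) F = C·V⁻¹ = kg⁻¹·m⁻²·s⁴·A²
  (4) [kg⁻¹·m⁻²·s³·A²] / [s⁻¹] = kg⁻¹·m⁻²·s⁴·A²
All reduce to kg⁻¹·m⁻²·s⁴·A² except (2), which is kg⁻¹·m⁻²·s³·A².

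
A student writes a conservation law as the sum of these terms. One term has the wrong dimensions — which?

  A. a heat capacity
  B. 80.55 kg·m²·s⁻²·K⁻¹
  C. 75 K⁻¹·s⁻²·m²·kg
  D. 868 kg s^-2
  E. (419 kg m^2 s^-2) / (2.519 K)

D.

Dimensions:
  A. [heat capacity] = kg·m²·s⁻²·K⁻¹
  B. kg·m²·s⁻²·K⁻¹
  C. kg·m²·s⁻²·K⁻¹
  D. kg·s⁻²
  E. [kg·m²·s⁻²] / [K] = kg·m²·s⁻²·K⁻¹
All reduce to kg·m²·s⁻²·K⁻¹ except D., which is kg·s⁻².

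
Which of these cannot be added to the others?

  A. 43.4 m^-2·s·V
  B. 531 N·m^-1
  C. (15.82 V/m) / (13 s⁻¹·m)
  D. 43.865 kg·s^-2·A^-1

B.

Work out the base dimensions of each:
  A. V·s·m⁻² = J·C⁻¹·s·m⁻² = kg·s⁻²·A⁻¹
  B. N·m⁻¹ = kg·m·s⁻²·m⁻¹ = kg·s⁻²
  C. [kg·m·s⁻³·A⁻¹] / [m·s⁻¹] = kg·s⁻²·A⁻¹
  D. kg·s⁻²·A⁻¹
All reduce to kg·s⁻²·A⁻¹ except B., which is kg·s⁻².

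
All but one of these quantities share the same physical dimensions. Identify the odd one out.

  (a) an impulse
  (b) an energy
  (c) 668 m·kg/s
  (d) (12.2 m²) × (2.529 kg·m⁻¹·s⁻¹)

(b)

Reduce each to base SI dimensions:
  (a) [impulse] = kg·m·s⁻¹
  (b) [energy] = kg·m²·s⁻²
  (c) kg·m·s⁻¹
  (d) [m²] · [kg·m⁻¹·s⁻¹] = kg·m·s⁻¹
All reduce to kg·m·s⁻¹ except (b), which is kg·m²·s⁻².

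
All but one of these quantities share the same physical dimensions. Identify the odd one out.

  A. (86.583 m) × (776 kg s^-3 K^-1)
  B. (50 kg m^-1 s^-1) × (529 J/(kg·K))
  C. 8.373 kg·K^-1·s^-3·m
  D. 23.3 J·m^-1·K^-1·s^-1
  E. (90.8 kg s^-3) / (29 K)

E.

Expand each in SI base units:
  A. [m] · [kg·s⁻³·K⁻¹] = kg·m·s⁻³·K⁻¹
  B. [kg·m⁻¹·s⁻¹] · [m²·s⁻²·K⁻¹] = kg·m·s⁻³·K⁻¹
  C. kg·m·s⁻³·K⁻¹
  D. J·s⁻¹·m⁻¹·K⁻¹ = N·m·s⁻¹·m⁻¹·K⁻¹ = kg·m·s⁻³·K⁻¹
  E. [kg·s⁻³] / [K] = kg·s⁻³·K⁻¹
All reduce to kg·m·s⁻³·K⁻¹ except E., which is kg·s⁻³·K⁻¹.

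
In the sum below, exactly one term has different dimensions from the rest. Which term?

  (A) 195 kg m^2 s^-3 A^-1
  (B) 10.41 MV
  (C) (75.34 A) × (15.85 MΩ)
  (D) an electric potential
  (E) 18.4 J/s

(E)

Work out the base dimensions of each:
  (A) kg·m²·s⁻³·A⁻¹
  (B) V = J·C⁻¹ = kg·m²·s⁻³·A⁻¹
  (C) [A] · [kg·m²·s⁻³·A⁻²] = kg·m²·s⁻³·A⁻¹
  (D) [electric potential] = kg·m²·s⁻³·A⁻¹
  (E) J·s⁻¹ = N·m·s⁻¹ = kg·m²·s⁻³
All reduce to kg·m²·s⁻³·A⁻¹ except (E), which is kg·m²·s⁻³.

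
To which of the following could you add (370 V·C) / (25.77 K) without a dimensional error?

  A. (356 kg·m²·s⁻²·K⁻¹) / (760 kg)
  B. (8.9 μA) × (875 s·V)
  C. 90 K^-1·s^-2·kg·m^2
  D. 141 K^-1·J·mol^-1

C.

Reference: [kg·m²·s⁻²] / [K] = kg·m²·s⁻²·K⁻¹.
Each option:
  A. [kg·m²·s⁻²·K⁻¹] / [kg] = m²·s⁻²·K⁻¹
  B. [A] · [kg·m²·s⁻²·A⁻¹] = kg·m²·s⁻²
  C. kg·m²·s⁻²·K⁻¹  ← same
  D. J·mol⁻¹·K⁻¹ = N·m·mol⁻¹·K⁻¹ = kg·m²·s⁻²·K⁻¹·mol⁻¹
Only C. matches kg·m²·s⁻²·K⁻¹.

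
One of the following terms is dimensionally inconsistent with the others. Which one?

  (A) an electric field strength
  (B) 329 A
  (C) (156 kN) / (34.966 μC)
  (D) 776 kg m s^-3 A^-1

(B)

Expand each in SI base units:
  (A) [electric field strength] = kg·m·s⁻³·A⁻¹
  (B) A
  (C) [kg·m·s⁻²] / [s·A] = kg·m·s⁻³·A⁻¹
  (D) kg·m·s⁻³·A⁻¹
All reduce to kg·m·s⁻³·A⁻¹ except (B), which is A.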